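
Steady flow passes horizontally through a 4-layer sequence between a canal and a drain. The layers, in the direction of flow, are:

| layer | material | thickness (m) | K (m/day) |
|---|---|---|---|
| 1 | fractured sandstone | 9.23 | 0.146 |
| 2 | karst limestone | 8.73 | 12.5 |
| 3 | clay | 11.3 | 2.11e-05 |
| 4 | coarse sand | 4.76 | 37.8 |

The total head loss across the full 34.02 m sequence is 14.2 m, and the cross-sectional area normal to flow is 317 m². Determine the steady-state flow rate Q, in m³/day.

Flow is perpendicular to layering, so the layers act in series and the equivalent K is the thickness-weighted harmonic mean.
Total thickness L = 9.23 + 8.73 + 11.3 + 4.76 = 34.02 m.
Σ(b_i/K_i) = 9.23/0.146 + 8.73/12.5 + 11.3/2.11e-05 + 4.76/37.8 = 5.356e+05 d.
K_eq = L / Σ(b_i/K_i) = 34.02 / 5.356e+05 = 6.352e-05 m/day.
Q = K_eq · A · (Δh/L) = 6.352e-05 × 317 × (14.2/34.02) = 0.008404 m³/day.

0.00840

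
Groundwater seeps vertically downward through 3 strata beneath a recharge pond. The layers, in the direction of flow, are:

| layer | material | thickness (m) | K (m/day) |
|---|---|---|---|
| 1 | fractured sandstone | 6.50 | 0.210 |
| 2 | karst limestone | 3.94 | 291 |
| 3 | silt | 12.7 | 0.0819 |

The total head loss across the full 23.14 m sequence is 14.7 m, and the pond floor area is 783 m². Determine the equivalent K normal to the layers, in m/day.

0.124

Flow is perpendicular to layering, so the layers act in series and the equivalent K is the thickness-weighted harmonic mean.
Total thickness L = 6.50 + 3.94 + 12.7 = 23.14 m.
Σ(b_i/K_i) = 6.50/0.210 + 3.94/291 + 12.7/0.0819 = 186.0 d.
K_eq = L / Σ(b_i/K_i) = 23.14 / 186.0 = 0.1244 m/day.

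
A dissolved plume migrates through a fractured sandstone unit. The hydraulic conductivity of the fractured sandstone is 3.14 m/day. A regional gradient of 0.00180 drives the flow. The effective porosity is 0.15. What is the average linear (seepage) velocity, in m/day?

Hydraulic gradient i = 0.00180.
Darcy flux q = K · i = 3.140 × 0.001800 = 0.005652 m/day.
Seepage velocity v = q / n_e = 0.005652 / 0.15 = 0.03768 m/day.

0.0377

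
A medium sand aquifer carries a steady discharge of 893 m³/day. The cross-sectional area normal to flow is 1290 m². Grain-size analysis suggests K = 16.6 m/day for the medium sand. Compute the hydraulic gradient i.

0.0417

From Q = K·A·i, i = Q / (K·A) = 893 / (16.60 × 1290) = 0.04170.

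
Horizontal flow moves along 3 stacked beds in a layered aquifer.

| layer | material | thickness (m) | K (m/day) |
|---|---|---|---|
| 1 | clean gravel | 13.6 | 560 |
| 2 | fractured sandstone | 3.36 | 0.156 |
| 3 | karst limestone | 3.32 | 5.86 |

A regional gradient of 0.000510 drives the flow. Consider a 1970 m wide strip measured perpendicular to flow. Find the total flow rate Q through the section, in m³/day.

7670

Flow is parallel to layering, so each bed carries its own Darcy discharge and the transmissivities add.
Σ(K_i·b_i) = 560×13.6 + 0.156×3.36 + 5.86×3.32 = 7636 m²/day.
Hydraulic gradient i = 0.000510.
Q = Σ(K_i·b_i) · W · i = 7636 × 1970 × 0.0005100 = 7672 m³/day.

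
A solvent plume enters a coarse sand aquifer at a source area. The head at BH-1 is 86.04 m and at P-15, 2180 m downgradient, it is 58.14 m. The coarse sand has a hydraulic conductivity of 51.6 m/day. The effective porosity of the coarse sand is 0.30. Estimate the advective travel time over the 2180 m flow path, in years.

Hydraulic gradient i = (86.04 − 58.14) / 2180 = 27.9 / 2180 = 0.01280.
Darcy flux q = K · i = 51.60 × 0.01280 = 0.6604 m/day.
Seepage velocity v = q / n_e = 0.6604 / 0.30 = 2.201 m/day.
Travel time t = L / v = 2180 / 2.201 = 990.3 days = 2.711 years.

2.71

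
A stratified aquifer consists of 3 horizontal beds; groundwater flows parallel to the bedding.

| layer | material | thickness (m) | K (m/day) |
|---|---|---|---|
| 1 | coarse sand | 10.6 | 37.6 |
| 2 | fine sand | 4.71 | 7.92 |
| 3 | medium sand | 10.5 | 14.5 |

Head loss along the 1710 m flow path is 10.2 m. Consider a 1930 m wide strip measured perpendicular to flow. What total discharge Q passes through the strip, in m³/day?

Flow is parallel to layering, so each bed carries its own Darcy discharge and the transmissivities add.
Σ(K_i·b_i) = 37.6×10.6 + 7.92×4.71 + 14.5×10.5 = 588.1 m²/day.
Hydraulic gradient i = Δh / L = 10.2 / 1710 = 0.005965.
Q = Σ(K_i·b_i) · W · i = 588.1 × 1930 × 0.005965 = 6771 m³/day.

6770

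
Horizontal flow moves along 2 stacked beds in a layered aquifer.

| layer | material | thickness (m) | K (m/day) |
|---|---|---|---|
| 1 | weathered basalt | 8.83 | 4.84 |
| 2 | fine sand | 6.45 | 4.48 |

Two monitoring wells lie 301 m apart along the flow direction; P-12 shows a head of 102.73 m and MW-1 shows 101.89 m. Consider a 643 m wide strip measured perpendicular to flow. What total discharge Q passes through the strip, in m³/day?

Flow is parallel to layering, so each bed carries its own Darcy discharge and the transmissivities add.
Σ(K_i·b_i) = 4.84×8.83 + 4.48×6.45 = 71.63 m²/day.
Hydraulic gradient i = (102.73 − 101.89) / 301 = 0.84 / 301 = 0.002791.
Q = Σ(K_i·b_i) · W · i = 71.63 × 643 × 0.002791 = 128.5 m³/day.

129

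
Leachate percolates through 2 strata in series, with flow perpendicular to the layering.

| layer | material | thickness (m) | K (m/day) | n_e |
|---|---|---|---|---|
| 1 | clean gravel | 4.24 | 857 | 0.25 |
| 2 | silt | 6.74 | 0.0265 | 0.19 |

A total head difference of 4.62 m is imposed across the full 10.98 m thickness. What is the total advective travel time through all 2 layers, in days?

129

With flow normal to the layers, continuity requires the same specific discharge q through every layer.
Σ(b_i/K_i) = 4.24/857 + 6.74/0.0265 = 254.3 d.
q = Δh / Σ(b_i/K_i) = 4.62 / 254.3 = 0.01816 m/day.
In each layer the seepage velocity is v_i = q/n_i, so the layer transit time is t_i = b_i·n_i / q:
  layer 1 (clean gravel): t_1 = 4.24 × 0.25 / 0.01816 = 58.36 d
  layer 2 (silt): t_2 = 6.74 × 0.19 / 0.01816 = 70.50 d
Total t = Σ t_i = 128.9 days.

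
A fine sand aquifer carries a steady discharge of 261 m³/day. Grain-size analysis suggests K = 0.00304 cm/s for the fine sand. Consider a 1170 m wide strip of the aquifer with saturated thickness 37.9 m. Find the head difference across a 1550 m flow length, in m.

3.47

Convert K: 0.00304 cm/s × 864 = 2.627 m/day.
Cross-sectional area A = 1170 × 37.9 = 44343 m².
From Q = K·A·i, i = Q / (K·A) = 261 / (2.627 × 44343) = 0.002241.
Head loss Δh = i · L = 0.002241 × 1550 = 3.473 m.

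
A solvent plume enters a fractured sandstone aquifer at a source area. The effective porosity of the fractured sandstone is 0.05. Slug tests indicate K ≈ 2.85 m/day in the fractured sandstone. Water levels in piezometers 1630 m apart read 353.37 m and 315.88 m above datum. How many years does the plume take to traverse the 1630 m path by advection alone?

Hydraulic gradient i = (353.37 − 315.88) / 1630 = 37.49 / 1630 = 0.02300.
Darcy flux q = K · i = 2.850 × 0.02300 = 0.06555 m/day.
Seepage velocity v = q / n_e = 0.06555 / 0.05 = 1.311 m/day.
Travel time t = L / v = 1630 / 1.311 = 1243 days = 3.404 years.

3.40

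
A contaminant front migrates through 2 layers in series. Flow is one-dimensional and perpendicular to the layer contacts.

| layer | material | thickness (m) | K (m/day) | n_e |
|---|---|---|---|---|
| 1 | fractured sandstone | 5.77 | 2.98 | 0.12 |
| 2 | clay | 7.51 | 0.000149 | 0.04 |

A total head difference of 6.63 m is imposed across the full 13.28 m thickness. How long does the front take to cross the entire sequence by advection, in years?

With flow normal to the layers, continuity requires the same specific discharge q through every layer.
Σ(b_i/K_i) = 5.77/2.98 + 7.51/0.000149 = 50405 d.
q = Δh / Σ(b_i/K_i) = 6.63 / 50405 = 0.0001315 m/day.
In each layer the seepage velocity is v_i = q/n_i, so the layer transit time is t_i = b_i·n_i / q:
  layer 1 (fractured sandstone): t_1 = 5.77 × 0.12 / 0.0001315 = 5264 d
  layer 2 (clay): t_2 = 7.51 × 0.04 / 0.0001315 = 2284 d
Total t = Σ t_i = 7548 days = 20.66 years.

20.7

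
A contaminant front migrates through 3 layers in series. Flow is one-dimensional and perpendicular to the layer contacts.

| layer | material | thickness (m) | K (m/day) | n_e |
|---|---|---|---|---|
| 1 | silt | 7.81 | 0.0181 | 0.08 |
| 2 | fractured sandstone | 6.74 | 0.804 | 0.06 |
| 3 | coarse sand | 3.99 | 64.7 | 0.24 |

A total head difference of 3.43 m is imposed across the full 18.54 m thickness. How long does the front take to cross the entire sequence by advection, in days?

255

With flow normal to the layers, continuity requires the same specific discharge q through every layer.
Σ(b_i/K_i) = 7.81/0.0181 + 6.74/0.804 + 3.99/64.7 = 439.9 d.
q = Δh / Σ(b_i/K_i) = 3.43 / 439.9 = 0.007797 m/day.
In each layer the seepage velocity is v_i = q/n_i, so the layer transit time is t_i = b_i·n_i / q:
  layer 1 (silt): t_1 = 7.81 × 0.08 / 0.007797 = 80.14 d
  layer 2 (fractured sandstone): t_2 = 6.74 × 0.06 / 0.007797 = 51.87 d
  layer 3 (coarse sand): t_3 = 3.99 × 0.24 / 0.007797 = 122.8 d
Total t = Σ t_i = 254.8 days.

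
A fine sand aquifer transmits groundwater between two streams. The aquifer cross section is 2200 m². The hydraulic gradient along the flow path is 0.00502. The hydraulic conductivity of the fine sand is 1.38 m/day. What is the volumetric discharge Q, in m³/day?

Hydraulic gradient i = 0.00502.
Darcy's law: Q = K · A · i = 1.380 × 2200 × 0.005020 = 15.24 m³/day.

15.2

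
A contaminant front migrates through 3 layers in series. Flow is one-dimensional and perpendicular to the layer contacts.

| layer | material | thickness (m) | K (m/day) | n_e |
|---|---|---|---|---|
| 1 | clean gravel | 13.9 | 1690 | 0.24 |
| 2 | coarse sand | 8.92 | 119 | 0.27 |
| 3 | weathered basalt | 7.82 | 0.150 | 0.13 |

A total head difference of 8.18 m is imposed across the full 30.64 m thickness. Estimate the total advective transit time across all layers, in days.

43.2

With flow normal to the layers, continuity requires the same specific discharge q through every layer.
Σ(b_i/K_i) = 13.9/1690 + 8.92/119 + 7.82/0.150 = 52.22 d.
q = Δh / Σ(b_i/K_i) = 8.18 / 52.22 = 0.1567 m/day.
In each layer the seepage velocity is v_i = q/n_i, so the layer transit time is t_i = b_i·n_i / q:
  layer 1 (clean gravel): t_1 = 13.9 × 0.24 / 0.1567 = 21.30 d
  layer 2 (coarse sand): t_2 = 8.92 × 0.27 / 0.1567 = 15.37 d
  layer 3 (weathered basalt): t_3 = 7.82 × 0.13 / 0.1567 = 6.489 d
Total t = Σ t_i = 43.16 days.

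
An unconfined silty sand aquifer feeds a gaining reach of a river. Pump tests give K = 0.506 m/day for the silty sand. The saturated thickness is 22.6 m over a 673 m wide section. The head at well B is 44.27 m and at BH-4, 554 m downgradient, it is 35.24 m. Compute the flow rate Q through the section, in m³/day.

Cross-sectional area A = 673 × 22.6 = 15210 m².
Hydraulic gradient i = (44.27 − 35.24) / 554 = 9.03 / 554 = 0.01630.
Darcy's law: Q = K · A · i = 0.5060 × 15210 × 0.01630 = 125.4 m³/day.

125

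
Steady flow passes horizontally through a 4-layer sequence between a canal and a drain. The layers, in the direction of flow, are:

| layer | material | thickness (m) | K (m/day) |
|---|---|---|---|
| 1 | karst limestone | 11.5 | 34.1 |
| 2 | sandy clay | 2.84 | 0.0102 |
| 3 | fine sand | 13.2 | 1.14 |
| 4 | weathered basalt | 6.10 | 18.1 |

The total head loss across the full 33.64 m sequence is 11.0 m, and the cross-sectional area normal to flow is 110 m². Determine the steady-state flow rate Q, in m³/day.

4.16

Flow is perpendicular to layering, so the layers act in series and the equivalent K is the thickness-weighted harmonic mean.
Total thickness L = 11.5 + 2.84 + 13.2 + 6.10 = 33.64 m.
Σ(b_i/K_i) = 11.5/34.1 + 2.84/0.0102 + 13.2/1.14 + 6.10/18.1 = 290.7 d.
K_eq = L / Σ(b_i/K_i) = 33.64 / 290.7 = 0.1157 m/day.
Q = K_eq · A · (Δh/L) = 0.1157 × 110 × (11.0/33.64) = 4.163 m³/day.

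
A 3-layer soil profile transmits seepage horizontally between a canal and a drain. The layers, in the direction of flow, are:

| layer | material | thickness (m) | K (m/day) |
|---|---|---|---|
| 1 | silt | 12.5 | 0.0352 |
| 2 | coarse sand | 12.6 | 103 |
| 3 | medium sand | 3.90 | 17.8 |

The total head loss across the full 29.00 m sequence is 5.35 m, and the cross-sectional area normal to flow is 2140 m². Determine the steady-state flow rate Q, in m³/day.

32.2

Flow is perpendicular to layering, so the layers act in series and the equivalent K is the thickness-weighted harmonic mean.
Total thickness L = 12.5 + 12.6 + 3.90 = 29.00 m.
Σ(b_i/K_i) = 12.5/0.0352 + 12.6/103 + 3.90/17.8 = 355.5 d.
K_eq = L / Σ(b_i/K_i) = 29.00 / 355.5 = 0.08159 m/day.
Q = K_eq · A · (Δh/L) = 0.08159 × 2140 × (5.35/29.00) = 32.21 m³/day.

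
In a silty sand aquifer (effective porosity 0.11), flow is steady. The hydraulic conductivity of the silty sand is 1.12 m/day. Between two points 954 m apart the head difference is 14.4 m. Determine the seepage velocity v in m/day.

Hydraulic gradient i = Δh / L = 14.4 / 954 = 0.01509.
Darcy flux q = K · i = 1.120 × 0.01509 = 0.01691 m/day.
Seepage velocity v = q / n_e = 0.01691 / 0.11 = 0.1537 m/day.

0.154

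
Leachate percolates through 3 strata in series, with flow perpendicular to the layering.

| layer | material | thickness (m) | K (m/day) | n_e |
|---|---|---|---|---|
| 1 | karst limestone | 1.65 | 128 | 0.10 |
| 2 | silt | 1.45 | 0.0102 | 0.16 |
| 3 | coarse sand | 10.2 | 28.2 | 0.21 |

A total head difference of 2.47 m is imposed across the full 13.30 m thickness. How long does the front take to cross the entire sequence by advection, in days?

147

With flow normal to the layers, continuity requires the same specific discharge q through every layer.
Σ(b_i/K_i) = 1.65/128 + 1.45/0.0102 + 10.2/28.2 = 142.5 d.
q = Δh / Σ(b_i/K_i) = 2.47 / 142.5 = 0.01733 m/day.
In each layer the seepage velocity is v_i = q/n_i, so the layer transit time is t_i = b_i·n_i / q:
  layer 1 (karst limestone): t_1 = 1.65 × 0.10 / 0.01733 = 9.521 d
  layer 2 (silt): t_2 = 1.45 × 0.16 / 0.01733 = 13.39 d
  layer 3 (coarse sand): t_3 = 10.2 × 0.21 / 0.01733 = 123.6 d
Total t = Σ t_i = 146.5 days.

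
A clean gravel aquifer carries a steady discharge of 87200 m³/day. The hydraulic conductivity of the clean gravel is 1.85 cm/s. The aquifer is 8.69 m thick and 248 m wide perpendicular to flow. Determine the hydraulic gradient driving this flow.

Convert K: 1.85 cm/s × 864 = 1598 m/day.
Cross-sectional area A = 248 × 8.69 = 2155 m².
From Q = K·A·i, i = Q / (K·A) = 87200 / (1598 × 2155) = 0.02531.

0.0253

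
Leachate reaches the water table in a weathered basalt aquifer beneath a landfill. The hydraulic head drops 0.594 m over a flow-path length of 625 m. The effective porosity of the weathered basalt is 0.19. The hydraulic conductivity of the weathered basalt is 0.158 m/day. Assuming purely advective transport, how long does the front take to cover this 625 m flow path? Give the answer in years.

2170

Hydraulic gradient i = Δh / L = 0.594 / 625 = 0.0009504.
Darcy flux q = K · i = 0.1580 × 0.0009504 = 0.0001502 m/day.
Seepage velocity v = q / n_e = 0.0001502 / 0.19 = 0.0007903 m/day.
Travel time t = L / v = 625 / 0.0007903 = 7.908e+05 days = 2165 years.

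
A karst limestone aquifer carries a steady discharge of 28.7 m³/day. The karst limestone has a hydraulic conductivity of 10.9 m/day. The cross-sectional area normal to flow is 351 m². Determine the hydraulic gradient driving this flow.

From Q = K·A·i, i = Q / (K·A) = 28.7 / (10.90 × 351.0) = 0.007502.

0.00750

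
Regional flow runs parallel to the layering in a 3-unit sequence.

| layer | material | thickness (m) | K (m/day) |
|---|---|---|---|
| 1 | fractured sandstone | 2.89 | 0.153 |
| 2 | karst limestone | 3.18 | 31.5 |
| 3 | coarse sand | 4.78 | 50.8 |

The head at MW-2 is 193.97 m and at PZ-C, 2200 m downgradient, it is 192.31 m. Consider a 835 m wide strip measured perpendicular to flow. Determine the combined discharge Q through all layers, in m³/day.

Flow is parallel to layering, so each bed carries its own Darcy discharge and the transmissivities add.
Σ(K_i·b_i) = 0.153×2.89 + 31.5×3.18 + 50.8×4.78 = 343.4 m²/day.
Hydraulic gradient i = (193.97 − 192.31) / 2200 = 1.66 / 2200 = 0.0007545.
Q = Σ(K_i·b_i) · W · i = 343.4 × 835 × 0.0007545 = 216.4 m³/day.

216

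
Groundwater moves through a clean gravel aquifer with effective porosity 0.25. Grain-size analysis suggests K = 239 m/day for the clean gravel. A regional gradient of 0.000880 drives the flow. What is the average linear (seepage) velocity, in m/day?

0.841

Hydraulic gradient i = 0.000880.
Darcy flux q = K · i = 239.0 × 0.0008800 = 0.2103 m/day.
Seepage velocity v = q / n_e = 0.2103 / 0.25 = 0.8413 m/day.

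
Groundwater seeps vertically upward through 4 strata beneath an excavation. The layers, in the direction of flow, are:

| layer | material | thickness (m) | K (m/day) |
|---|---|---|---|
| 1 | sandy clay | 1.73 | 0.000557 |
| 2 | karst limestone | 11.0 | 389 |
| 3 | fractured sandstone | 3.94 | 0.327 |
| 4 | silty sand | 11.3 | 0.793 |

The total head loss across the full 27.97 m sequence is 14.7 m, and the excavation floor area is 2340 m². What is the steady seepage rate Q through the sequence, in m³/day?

11.0

Flow is perpendicular to layering, so the layers act in series and the equivalent K is the thickness-weighted harmonic mean.
Total thickness L = 1.73 + 11.0 + 3.94 + 11.3 = 27.97 m.
Σ(b_i/K_i) = 1.73/0.000557 + 11.0/389 + 3.94/0.327 + 11.3/0.793 = 3132 d.
K_eq = L / Σ(b_i/K_i) = 27.97 / 3132 = 0.008930 m/day.
Q = K_eq · A · (Δh/L) = 0.008930 × 2340 × (14.7/27.97) = 10.98 m³/day.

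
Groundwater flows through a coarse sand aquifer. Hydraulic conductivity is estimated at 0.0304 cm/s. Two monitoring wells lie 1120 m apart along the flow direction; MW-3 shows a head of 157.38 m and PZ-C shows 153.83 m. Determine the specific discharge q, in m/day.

0.0833

Convert K: 0.0304 cm/s × 864 = 26.27 m/day.
Hydraulic gradient i = (157.38 − 153.83) / 1120 = 3.55 / 1120 = 0.003170.
Specific discharge q = K · i = 26.27 × 0.003170 = 0.08325 m/day.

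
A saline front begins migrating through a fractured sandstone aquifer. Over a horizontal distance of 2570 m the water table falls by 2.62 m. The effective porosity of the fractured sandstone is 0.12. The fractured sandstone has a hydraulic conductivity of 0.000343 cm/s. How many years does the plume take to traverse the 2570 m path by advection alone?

Convert K: 0.000343 cm/s × 864 = 0.2964 m/day.
Hydraulic gradient i = Δh / L = 2.62 / 2570 = 0.001019.
Darcy flux q = K · i = 0.2964 × 0.001019 = 0.0003021 m/day.
Seepage velocity v = q / n_e = 0.0003021 / 0.12 = 0.002518 m/day.
Travel time t = L / v = 2570 / 0.002518 = 1.021e+06 days = 2795 years.

2790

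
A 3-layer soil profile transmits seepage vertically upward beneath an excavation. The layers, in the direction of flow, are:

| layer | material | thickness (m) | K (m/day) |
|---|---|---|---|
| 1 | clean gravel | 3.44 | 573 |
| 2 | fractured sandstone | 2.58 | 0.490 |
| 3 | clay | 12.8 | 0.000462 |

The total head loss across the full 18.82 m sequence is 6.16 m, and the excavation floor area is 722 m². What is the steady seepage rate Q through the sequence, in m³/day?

0.160

Flow is perpendicular to layering, so the layers act in series and the equivalent K is the thickness-weighted harmonic mean.
Total thickness L = 3.44 + 2.58 + 12.8 = 18.82 m.
Σ(b_i/K_i) = 3.44/573 + 2.58/0.490 + 12.8/0.000462 = 27711 d.
K_eq = L / Σ(b_i/K_i) = 18.82 / 27711 = 0.0006792 m/day.
Q = K_eq · A · (Δh/L) = 0.0006792 × 722 × (6.16/18.82) = 0.1605 m³/day.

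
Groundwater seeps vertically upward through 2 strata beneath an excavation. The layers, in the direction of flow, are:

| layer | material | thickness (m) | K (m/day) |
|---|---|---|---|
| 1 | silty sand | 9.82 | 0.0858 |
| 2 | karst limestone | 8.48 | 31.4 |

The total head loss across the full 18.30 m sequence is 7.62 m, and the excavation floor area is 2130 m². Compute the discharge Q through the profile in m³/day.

141

Flow is perpendicular to layering, so the layers act in series and the equivalent K is the thickness-weighted harmonic mean.
Total thickness L = 9.82 + 8.48 = 18.30 m.
Σ(b_i/K_i) = 9.82/0.0858 + 8.48/31.4 = 114.7 d.
K_eq = L / Σ(b_i/K_i) = 18.30 / 114.7 = 0.1595 m/day.
Q = K_eq · A · (Δh/L) = 0.1595 × 2130 × (7.62/18.30) = 141.5 m³/day.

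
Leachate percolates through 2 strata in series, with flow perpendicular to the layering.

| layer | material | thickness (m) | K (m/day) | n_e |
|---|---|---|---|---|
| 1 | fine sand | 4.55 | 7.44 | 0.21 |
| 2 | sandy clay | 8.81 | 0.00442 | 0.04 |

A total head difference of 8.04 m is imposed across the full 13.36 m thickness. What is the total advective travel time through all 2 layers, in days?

324

With flow normal to the layers, continuity requires the same specific discharge q through every layer.
Σ(b_i/K_i) = 4.55/7.44 + 8.81/0.00442 = 1994 d.
q = Δh / Σ(b_i/K_i) = 8.04 / 1994 = 0.004032 m/day.
In each layer the seepage velocity is v_i = q/n_i, so the layer transit time is t_i = b_i·n_i / q:
  layer 1 (fine sand): t_1 = 4.55 × 0.21 / 0.004032 = 237.0 d
  layer 2 (sandy clay): t_2 = 8.81 × 0.04 / 0.004032 = 87.39 d
Total t = Σ t_i = 324.3 days.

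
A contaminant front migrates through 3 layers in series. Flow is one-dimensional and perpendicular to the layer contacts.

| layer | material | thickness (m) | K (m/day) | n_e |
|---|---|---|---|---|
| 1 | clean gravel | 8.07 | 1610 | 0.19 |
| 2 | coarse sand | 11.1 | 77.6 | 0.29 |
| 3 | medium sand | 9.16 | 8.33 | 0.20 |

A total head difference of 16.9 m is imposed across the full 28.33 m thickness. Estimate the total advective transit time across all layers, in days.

With flow normal to the layers, continuity requires the same specific discharge q through every layer.
Σ(b_i/K_i) = 8.07/1610 + 11.1/77.6 + 9.16/8.33 = 1.248 d.
q = Δh / Σ(b_i/K_i) = 16.9 / 1.248 = 13.54 m/day.
In each layer the seepage velocity is v_i = q/n_i, so the layer transit time is t_i = b_i·n_i / q:
  layer 1 (clean gravel): t_1 = 8.07 × 0.19 / 13.54 = 0.1132 d
  layer 2 (coarse sand): t_2 = 11.1 × 0.29 / 13.54 = 0.2377 d
  layer 3 (medium sand): t_3 = 9.16 × 0.20 / 13.54 = 0.1353 d
Total t = Σ t_i = 0.4861 days.

0.486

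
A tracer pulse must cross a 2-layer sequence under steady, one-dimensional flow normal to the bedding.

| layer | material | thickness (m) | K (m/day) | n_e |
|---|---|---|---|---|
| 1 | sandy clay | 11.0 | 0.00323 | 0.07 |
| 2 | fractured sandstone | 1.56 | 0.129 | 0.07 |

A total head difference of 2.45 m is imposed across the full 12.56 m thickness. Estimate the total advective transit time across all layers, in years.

3.36

With flow normal to the layers, continuity requires the same specific discharge q through every layer.
Σ(b_i/K_i) = 11.0/0.00323 + 1.56/0.129 = 3418 d.
q = Δh / Σ(b_i/K_i) = 2.45 / 3418 = 0.0007169 m/day.
In each layer the seepage velocity is v_i = q/n_i, so the layer transit time is t_i = b_i·n_i / q:
  layer 1 (sandy clay): t_1 = 11.0 × 0.07 / 0.0007169 = 1074 d
  layer 2 (fractured sandstone): t_2 = 1.56 × 0.07 / 0.0007169 = 152.3 d
Total t = Σ t_i = 1226 days = 3.358 years.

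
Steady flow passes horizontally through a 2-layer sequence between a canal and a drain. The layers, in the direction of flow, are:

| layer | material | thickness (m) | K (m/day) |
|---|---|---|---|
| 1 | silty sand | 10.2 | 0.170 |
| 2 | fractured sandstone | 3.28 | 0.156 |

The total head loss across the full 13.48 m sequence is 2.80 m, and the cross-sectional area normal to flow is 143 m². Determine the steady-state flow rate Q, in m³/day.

Flow is perpendicular to layering, so the layers act in series and the equivalent K is the thickness-weighted harmonic mean.
Total thickness L = 10.2 + 3.28 = 13.48 m.
Σ(b_i/K_i) = 10.2/0.170 + 3.28/0.156 = 81.03 d.
K_eq = L / Σ(b_i/K_i) = 13.48 / 81.03 = 0.1664 m/day.
Q = K_eq · A · (Δh/L) = 0.1664 × 143 × (2.80/13.48) = 4.942 m³/day.

4.94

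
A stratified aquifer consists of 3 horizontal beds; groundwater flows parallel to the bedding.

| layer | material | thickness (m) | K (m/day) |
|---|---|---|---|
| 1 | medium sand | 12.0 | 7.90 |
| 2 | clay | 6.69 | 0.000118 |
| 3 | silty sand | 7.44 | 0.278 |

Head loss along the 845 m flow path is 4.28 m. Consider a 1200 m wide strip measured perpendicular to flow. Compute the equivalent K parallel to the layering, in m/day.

Flow is parallel to layering, so each bed carries its own Darcy discharge and the transmissivities add.
Σ(K_i·b_i) = 7.90×12.0 + 0.000118×6.69 + 0.278×7.44 = 96.87 m²/day.
Total thickness b = 26.13 m, so K_eq = Σ(K_i·b_i)/b = 3.707 m/day.

3.71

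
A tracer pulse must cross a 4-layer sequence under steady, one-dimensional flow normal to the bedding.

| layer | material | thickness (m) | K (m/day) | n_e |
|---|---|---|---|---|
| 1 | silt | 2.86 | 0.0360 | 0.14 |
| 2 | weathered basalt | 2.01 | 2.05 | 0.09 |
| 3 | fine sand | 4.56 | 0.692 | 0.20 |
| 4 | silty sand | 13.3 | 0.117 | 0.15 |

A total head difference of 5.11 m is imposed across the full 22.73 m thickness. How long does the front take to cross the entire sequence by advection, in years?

0.375

With flow normal to the layers, continuity requires the same specific discharge q through every layer.
Σ(b_i/K_i) = 2.86/0.0360 + 2.01/2.05 + 4.56/0.692 + 13.3/0.117 = 200.7 d.
q = Δh / Σ(b_i/K_i) = 5.11 / 200.7 = 0.02546 m/day.
In each layer the seepage velocity is v_i = q/n_i, so the layer transit time is t_i = b_i·n_i / q:
  layer 1 (silt): t_1 = 2.86 × 0.14 / 0.02546 = 15.73 d
  layer 2 (weathered basalt): t_2 = 2.01 × 0.09 / 0.02546 = 7.105 d
  layer 3 (fine sand): t_3 = 4.56 × 0.20 / 0.02546 = 35.82 d
  layer 4 (silty sand): t_4 = 13.3 × 0.15 / 0.02546 = 78.35 d
Total t = Σ t_i = 137.0 days = 0.3751 years.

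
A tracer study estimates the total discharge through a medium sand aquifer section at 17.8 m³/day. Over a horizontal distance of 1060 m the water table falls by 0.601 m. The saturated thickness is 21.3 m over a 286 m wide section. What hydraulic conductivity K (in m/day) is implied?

Cross-sectional area A = 286 × 21.3 = 6092 m².
Hydraulic gradient i = Δh / L = 0.601 / 1060 = 0.0005670.
From Q = K·A·i, K = Q / (A·i) = 17.8 / (6092 × 0.0005670) = 5.154 m/day.

5.15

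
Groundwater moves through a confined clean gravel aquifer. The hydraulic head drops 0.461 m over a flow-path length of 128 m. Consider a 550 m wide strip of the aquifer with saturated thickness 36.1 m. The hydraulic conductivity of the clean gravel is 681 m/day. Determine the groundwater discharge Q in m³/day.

Cross-sectional area A = 550 × 36.1 = 19855 m².
Hydraulic gradient i = Δh / L = 0.461 / 128 = 0.003602.
Darcy's law: Q = K · A · i = 681.0 × 19855 × 0.003602 = 48698 m³/day.

48700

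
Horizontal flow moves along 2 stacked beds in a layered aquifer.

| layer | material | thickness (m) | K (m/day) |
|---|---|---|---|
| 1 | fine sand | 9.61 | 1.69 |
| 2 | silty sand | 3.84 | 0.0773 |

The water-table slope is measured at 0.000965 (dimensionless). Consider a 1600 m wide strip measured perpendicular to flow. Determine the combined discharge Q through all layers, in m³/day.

25.5

Flow is parallel to layering, so each bed carries its own Darcy discharge and the transmissivities add.
Σ(K_i·b_i) = 1.69×9.61 + 0.0773×3.84 = 16.54 m²/day.
Hydraulic gradient i = 0.000965.
Q = Σ(K_i·b_i) · W · i = 16.54 × 1600 × 0.0009650 = 25.53 m³/day.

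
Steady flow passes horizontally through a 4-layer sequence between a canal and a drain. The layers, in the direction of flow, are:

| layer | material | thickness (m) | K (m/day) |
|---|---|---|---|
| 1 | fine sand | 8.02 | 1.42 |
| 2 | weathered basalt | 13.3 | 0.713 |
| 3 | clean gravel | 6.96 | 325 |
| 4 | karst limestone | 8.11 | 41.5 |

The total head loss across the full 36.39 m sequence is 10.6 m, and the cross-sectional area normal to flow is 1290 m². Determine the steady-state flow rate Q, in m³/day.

Flow is perpendicular to layering, so the layers act in series and the equivalent K is the thickness-weighted harmonic mean.
Total thickness L = 8.02 + 13.3 + 6.96 + 8.11 = 36.39 m.
Σ(b_i/K_i) = 8.02/1.42 + 13.3/0.713 + 6.96/325 + 8.11/41.5 = 24.52 d.
K_eq = L / Σ(b_i/K_i) = 36.39 / 24.52 = 1.484 m/day.
Q = K_eq · A · (Δh/L) = 1.484 × 1290 × (10.6/36.39) = 557.7 m³/day.

558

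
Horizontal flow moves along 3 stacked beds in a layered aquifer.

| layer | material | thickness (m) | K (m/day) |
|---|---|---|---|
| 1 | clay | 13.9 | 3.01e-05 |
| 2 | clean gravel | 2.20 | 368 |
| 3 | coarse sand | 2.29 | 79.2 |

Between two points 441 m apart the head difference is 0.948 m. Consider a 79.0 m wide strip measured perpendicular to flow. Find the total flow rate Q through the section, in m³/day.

168

Flow is parallel to layering, so each bed carries its own Darcy discharge and the transmissivities add.
Σ(K_i·b_i) = 3.01e-05×13.9 + 368×2.20 + 79.2×2.29 = 991.0 m²/day.
Hydraulic gradient i = Δh / L = 0.948 / 441 = 0.002150.
Q = Σ(K_i·b_i) · W · i = 991.0 × 79.0 × 0.002150 = 168.3 m³/day.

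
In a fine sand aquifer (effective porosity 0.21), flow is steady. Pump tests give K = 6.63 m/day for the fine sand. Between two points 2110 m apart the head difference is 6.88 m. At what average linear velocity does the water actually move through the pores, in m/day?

Hydraulic gradient i = Δh / L = 6.88 / 2110 = 0.003261.
Darcy flux q = K · i = 6.630 × 0.003261 = 0.02162 m/day.
Seepage velocity v = q / n_e = 0.02162 / 0.21 = 0.1029 m/day.

0.103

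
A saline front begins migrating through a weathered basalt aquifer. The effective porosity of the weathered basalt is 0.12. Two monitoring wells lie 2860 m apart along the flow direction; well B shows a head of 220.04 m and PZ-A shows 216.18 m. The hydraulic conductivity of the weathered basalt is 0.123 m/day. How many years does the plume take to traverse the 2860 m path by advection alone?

Hydraulic gradient i = (220.04 − 216.18) / 2860 = 3.86 / 2860 = 0.001350.
Darcy flux q = K · i = 0.1230 × 0.001350 = 0.0001660 m/day.
Seepage velocity v = q / n_e = 0.0001660 / 0.12 = 0.001383 m/day.
Travel time t = L / v = 2860 / 0.001383 = 2.067e+06 days = 5660 years.

5660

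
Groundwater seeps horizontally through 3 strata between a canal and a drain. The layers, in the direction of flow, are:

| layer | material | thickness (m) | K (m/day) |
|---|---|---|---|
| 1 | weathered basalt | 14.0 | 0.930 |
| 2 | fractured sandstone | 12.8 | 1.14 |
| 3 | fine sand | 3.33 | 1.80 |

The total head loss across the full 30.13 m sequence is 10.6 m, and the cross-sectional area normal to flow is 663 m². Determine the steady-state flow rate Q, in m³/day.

Flow is perpendicular to layering, so the layers act in series and the equivalent K is the thickness-weighted harmonic mean.
Total thickness L = 14.0 + 12.8 + 3.33 = 30.13 m.
Σ(b_i/K_i) = 14.0/0.930 + 12.8/1.14 + 3.33/1.80 = 28.13 d.
K_eq = L / Σ(b_i/K_i) = 30.13 / 28.13 = 1.071 m/day.
Q = K_eq · A · (Δh/L) = 1.071 × 663 × (10.6/30.13) = 249.8 m³/day.

250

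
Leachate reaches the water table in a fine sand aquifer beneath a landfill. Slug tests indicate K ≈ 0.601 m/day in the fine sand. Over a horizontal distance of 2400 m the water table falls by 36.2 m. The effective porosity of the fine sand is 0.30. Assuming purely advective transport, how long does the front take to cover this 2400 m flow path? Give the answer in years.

Hydraulic gradient i = Δh / L = 36.2 / 2400 = 0.01508.
Darcy flux q = K · i = 0.6010 × 0.01508 = 0.009065 m/day.
Seepage velocity v = q / n_e = 0.009065 / 0.30 = 0.03022 m/day.
Travel time t = L / v = 2400 / 0.03022 = 79426 days = 217.5 years.

217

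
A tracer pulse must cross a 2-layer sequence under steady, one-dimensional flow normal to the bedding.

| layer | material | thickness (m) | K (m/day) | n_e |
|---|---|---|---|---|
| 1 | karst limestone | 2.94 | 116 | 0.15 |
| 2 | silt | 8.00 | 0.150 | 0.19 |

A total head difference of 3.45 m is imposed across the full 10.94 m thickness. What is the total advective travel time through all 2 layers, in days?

With flow normal to the layers, continuity requires the same specific discharge q through every layer.
Σ(b_i/K_i) = 2.94/116 + 8.00/0.150 = 53.36 d.
q = Δh / Σ(b_i/K_i) = 3.45 / 53.36 = 0.06466 m/day.
In each layer the seepage velocity is v_i = q/n_i, so the layer transit time is t_i = b_i·n_i / q:
  layer 1 (karst limestone): t_1 = 2.94 × 0.15 / 0.06466 = 6.821 d
  layer 2 (silt): t_2 = 8.00 × 0.19 / 0.06466 = 23.51 d
Total t = Σ t_i = 30.33 days.

30.3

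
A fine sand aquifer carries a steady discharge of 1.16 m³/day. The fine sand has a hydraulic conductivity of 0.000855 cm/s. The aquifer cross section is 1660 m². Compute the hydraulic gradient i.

0.000946

Convert K: 0.000855 cm/s × 864 = 0.7387 m/day.
From Q = K·A·i, i = Q / (K·A) = 1.16 / (0.7387 × 1660) = 0.0009460.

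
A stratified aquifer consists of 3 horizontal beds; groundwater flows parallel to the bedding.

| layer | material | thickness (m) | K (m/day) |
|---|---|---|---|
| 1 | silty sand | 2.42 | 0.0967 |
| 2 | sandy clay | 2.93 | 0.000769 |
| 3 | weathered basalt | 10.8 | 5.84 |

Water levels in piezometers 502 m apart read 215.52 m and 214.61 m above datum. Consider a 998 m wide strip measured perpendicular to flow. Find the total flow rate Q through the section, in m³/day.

Flow is parallel to layering, so each bed carries its own Darcy discharge and the transmissivities add.
Σ(K_i·b_i) = 0.0967×2.42 + 0.000769×2.93 + 5.84×10.8 = 63.31 m²/day.
Hydraulic gradient i = (215.52 − 214.61) / 502 = 0.91 / 502 = 0.001813.
Q = Σ(K_i·b_i) · W · i = 63.31 × 998 × 0.001813 = 114.5 m³/day.

115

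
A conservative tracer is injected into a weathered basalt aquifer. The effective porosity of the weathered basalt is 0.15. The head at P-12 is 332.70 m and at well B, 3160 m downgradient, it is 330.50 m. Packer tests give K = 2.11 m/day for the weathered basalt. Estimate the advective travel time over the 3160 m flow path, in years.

883

Hydraulic gradient i = (332.70 − 330.50) / 3160 = 2.2 / 3160 = 0.0006962.
Darcy flux q = K · i = 2.110 × 0.0006962 = 0.001469 m/day.
Seepage velocity v = q / n_e = 0.001469 / 0.15 = 0.009793 m/day.
Travel time t = L / v = 3160 / 0.009793 = 3.227e+05 days = 883.4 years.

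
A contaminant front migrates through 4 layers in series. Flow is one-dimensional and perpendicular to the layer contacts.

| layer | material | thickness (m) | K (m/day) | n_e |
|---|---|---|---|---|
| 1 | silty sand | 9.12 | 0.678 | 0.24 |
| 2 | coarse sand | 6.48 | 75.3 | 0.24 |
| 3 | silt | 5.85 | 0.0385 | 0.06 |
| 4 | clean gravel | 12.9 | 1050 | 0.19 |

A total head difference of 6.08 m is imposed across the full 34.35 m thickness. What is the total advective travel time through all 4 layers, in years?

With flow normal to the layers, continuity requires the same specific discharge q through every layer.
Σ(b_i/K_i) = 9.12/0.678 + 6.48/75.3 + 5.85/0.0385 + 12.9/1050 = 165.5 d.
q = Δh / Σ(b_i/K_i) = 6.08 / 165.5 = 0.03674 m/day.
In each layer the seepage velocity is v_i = q/n_i, so the layer transit time is t_i = b_i·n_i / q:
  layer 1 (silty sand): t_1 = 9.12 × 0.24 / 0.03674 = 59.58 d
  layer 2 (coarse sand): t_2 = 6.48 × 0.24 / 0.03674 = 42.33 d
  layer 3 (silt): t_3 = 5.85 × 0.06 / 0.03674 = 9.554 d
  layer 4 (clean gravel): t_4 = 12.9 × 0.19 / 0.03674 = 66.72 d
Total t = Σ t_i = 178.2 days = 0.4878 years.

0.488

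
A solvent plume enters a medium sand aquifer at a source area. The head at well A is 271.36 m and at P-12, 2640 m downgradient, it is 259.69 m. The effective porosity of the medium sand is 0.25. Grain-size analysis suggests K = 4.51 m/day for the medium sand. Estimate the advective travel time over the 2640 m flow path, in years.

90.6

Hydraulic gradient i = (271.36 − 259.69) / 2640 = 11.67 / 2640 = 0.004420.
Darcy flux q = K · i = 4.510 × 0.004420 = 0.01994 m/day.
Seepage velocity v = q / n_e = 0.01994 / 0.25 = 0.07974 m/day.
Travel time t = L / v = 2640 / 0.07974 = 33106 days = 90.64 years.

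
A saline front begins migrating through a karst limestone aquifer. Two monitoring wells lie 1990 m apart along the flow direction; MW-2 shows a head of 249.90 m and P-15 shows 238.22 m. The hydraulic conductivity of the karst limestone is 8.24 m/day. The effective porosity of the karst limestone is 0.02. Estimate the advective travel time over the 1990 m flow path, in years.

Hydraulic gradient i = (249.90 − 238.22) / 1990 = 11.68 / 1990 = 0.005869.
Darcy flux q = K · i = 8.240 × 0.005869 = 0.04836 m/day.
Seepage velocity v = q / n_e = 0.04836 / 0.02 = 2.418 m/day.
Travel time t = L / v = 1990 / 2.418 = 822.9 days = 2.253 years.

2.25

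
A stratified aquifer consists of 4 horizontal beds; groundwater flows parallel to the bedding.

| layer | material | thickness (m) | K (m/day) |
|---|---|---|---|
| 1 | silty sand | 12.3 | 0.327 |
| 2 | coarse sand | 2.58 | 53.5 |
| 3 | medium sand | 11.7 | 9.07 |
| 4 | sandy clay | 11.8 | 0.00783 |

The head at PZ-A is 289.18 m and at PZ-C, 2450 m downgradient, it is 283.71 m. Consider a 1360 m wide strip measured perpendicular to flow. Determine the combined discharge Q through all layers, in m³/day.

Flow is parallel to layering, so each bed carries its own Darcy discharge and the transmissivities add.
Σ(K_i·b_i) = 0.327×12.3 + 53.5×2.58 + 9.07×11.7 + 0.00783×11.8 = 248.3 m²/day.
Hydraulic gradient i = (289.18 − 283.71) / 2450 = 5.47 / 2450 = 0.002233.
Q = Σ(K_i·b_i) · W · i = 248.3 × 1360 × 0.002233 = 753.8 m³/day.

754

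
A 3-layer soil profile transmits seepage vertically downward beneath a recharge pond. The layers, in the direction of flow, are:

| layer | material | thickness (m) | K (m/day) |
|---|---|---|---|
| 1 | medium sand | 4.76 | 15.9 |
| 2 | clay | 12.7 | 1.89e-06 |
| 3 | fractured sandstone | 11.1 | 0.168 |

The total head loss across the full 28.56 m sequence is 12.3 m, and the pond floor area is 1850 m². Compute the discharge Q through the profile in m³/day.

Flow is perpendicular to layering, so the layers act in series and the equivalent K is the thickness-weighted harmonic mean.
Total thickness L = 4.76 + 12.7 + 11.1 = 28.56 m.
Σ(b_i/K_i) = 4.76/15.9 + 12.7/1.89e-06 + 11.1/0.168 = 6.720e+06 d.
K_eq = L / Σ(b_i/K_i) = 28.56 / 6.720e+06 = 4.250e-06 m/day.
Q = K_eq · A · (Δh/L) = 4.250e-06 × 1850 × (12.3/28.56) = 0.003386 m³/day.

0.00339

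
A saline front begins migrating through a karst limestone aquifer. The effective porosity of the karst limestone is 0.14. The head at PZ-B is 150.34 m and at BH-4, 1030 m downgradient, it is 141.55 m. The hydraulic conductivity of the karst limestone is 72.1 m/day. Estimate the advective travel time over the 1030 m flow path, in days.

Hydraulic gradient i = (150.34 − 141.55) / 1030 = 8.79 / 1030 = 0.008534.
Darcy flux q = K · i = 72.10 × 0.008534 = 0.6153 m/day.
Seepage velocity v = q / n_e = 0.6153 / 0.14 = 4.395 m/day.
Travel time t = L / v = 1030 / 4.395 = 234.4 days.

234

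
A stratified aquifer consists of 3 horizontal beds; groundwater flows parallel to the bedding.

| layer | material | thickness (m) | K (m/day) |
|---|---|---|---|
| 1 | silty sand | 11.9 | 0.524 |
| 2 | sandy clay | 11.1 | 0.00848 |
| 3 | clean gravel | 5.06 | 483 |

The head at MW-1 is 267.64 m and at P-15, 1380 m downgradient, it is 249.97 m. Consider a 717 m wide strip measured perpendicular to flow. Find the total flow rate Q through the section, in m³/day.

22500

Flow is parallel to layering, so each bed carries its own Darcy discharge and the transmissivities add.
Σ(K_i·b_i) = 0.524×11.9 + 0.00848×11.1 + 483×5.06 = 2450 m²/day.
Hydraulic gradient i = (267.64 − 249.97) / 1380 = 17.67 / 1380 = 0.01280.
Q = Σ(K_i·b_i) · W · i = 2450 × 717 × 0.01280 = 22496 m³/day.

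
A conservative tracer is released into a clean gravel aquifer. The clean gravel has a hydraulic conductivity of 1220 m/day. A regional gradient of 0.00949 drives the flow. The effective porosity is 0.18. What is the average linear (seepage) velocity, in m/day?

Hydraulic gradient i = 0.00949.
Darcy flux q = K · i = 1220 × 0.009490 = 11.58 m/day.
Seepage velocity v = q / n_e = 11.58 / 0.18 = 64.32 m/day.

64.3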